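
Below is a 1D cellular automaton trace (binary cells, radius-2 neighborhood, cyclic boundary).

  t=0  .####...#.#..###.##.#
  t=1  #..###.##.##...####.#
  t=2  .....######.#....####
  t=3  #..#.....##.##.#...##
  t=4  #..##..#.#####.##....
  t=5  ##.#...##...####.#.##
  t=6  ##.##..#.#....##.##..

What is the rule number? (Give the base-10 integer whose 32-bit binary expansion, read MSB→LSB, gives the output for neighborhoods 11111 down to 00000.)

2037394294

  nb #####: next=.  (t=2,i=7, bit31=0)
  nb ####.: next=#  (t=0,i=3, bit30=1)
  nb ###.#: next=#  (t=0,i=15, bit29=1)
  nb ###..: next=#  (t=0,i=4, bit28=1)
  nb ##.##: next=#  (t=0,i=16, bit27=1)
  nb ##.#.: next=.  (t=0,i=19, bit26=0)
  nb ##..#: next=.  (t=1,i=1, bit25=0)
  nb ##...: next=#  (t=0,i=5, bit24=1)
  nb #.###: next=.  (t=0,i=1, bit23=0)
  nb #.##.: next=#  (t=0,i=17, bit22=1)
  nb #.#.#: next=#  (t=0,i=20, bit21=1)
  nb #.#..: next=#  (t=0,i=10, bit20=1)
  nb #..##: next=.  (t=0,i=12, bit19=0)
  nb #..#.: next=.  (t=3,i=2, bit18=0)
  nb #...#: next=.  (t=0,i=6, bit17=0)
  nb #....: next=.  (t=2,i=1, bit16=0)
  nb .####: next=.  (t=0,i=2, bit15=0)
  nb .###.: next=.  (t=0,i=14, bit14=0)
  nb .##.#: next=#  (t=0,i=18, bit13=1)
  nb .##..: next=.  (t=1,i=0, bit12=0)
  nb .#.##: next=#  (t=0,i=0, bit11=1)
  nb .#.#.: next=.  (t=0,i=9, bit10=0)
  nb .#..#: next=#  (t=0,i=11, bit9=1)
  nb .#...: next=#  (t=2,i=13, bit8=1)
  nb ..###: next=.  (t=0,i=13, bit7=0)
  nb ..##.: next=#  (t=3,i=9, bit6=1)
  nb ..#.#: next=#  (t=0,i=8, bit5=1)
  nb ..#..: next=#  (t=3,i=3, bit4=1)
  nb ...##: next=.  (t=1,i=14, bit3=0)
  nb ...#.: next=#  (t=0,i=7, bit2=1)
  nb ....#: next=#  (t=2,i=3, bit1=1)
  nb .....: next=.  (t=2,i=2, bit0=0)
  bits 01111001011100000010101101110110 = 2037394294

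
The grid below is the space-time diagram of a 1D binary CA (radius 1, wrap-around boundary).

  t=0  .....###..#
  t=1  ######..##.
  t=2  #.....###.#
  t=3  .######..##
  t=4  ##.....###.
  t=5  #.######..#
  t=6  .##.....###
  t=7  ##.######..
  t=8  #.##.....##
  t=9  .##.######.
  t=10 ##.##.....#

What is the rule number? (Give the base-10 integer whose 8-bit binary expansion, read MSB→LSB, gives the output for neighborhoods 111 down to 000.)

59

  nb ###: next=.  (t=0,i=6, bit7=0)
  nb ##.: next=.  (t=0,i=7, bit6=0)
  nb #.#: next=#  (t=1,i=10, bit5=1)
  nb #..: next=#  (t=0,i=0, bit4=1)
  nb .##: next=#  (t=0,i=5, bit3=1)
  nb .#.: next=.  (t=0,i=10, bit2=0)
  nb ..#: next=#  (t=0,i=4, bit1=1)
  nb ...: next=#  (t=0,i=1, bit0=1)
  bits 00111011 = 59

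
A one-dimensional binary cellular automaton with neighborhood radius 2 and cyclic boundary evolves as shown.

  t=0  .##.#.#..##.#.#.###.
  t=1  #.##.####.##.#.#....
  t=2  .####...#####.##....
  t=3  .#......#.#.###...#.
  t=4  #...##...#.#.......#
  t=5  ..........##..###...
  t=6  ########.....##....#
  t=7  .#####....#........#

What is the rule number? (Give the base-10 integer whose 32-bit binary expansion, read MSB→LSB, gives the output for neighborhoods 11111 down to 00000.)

2891722369

  [31] ##### => #  t=2,i=10
  [30] ####. => .  t=1,i=7
  [29] ###.# => #  t=1,i=8
  [28] ###.. => .  t=0,i=18
  [27] ##.## => #  t=1,i=4
  [26] ##.#. => #  t=0,i=3
  [25] ##..# => .  t=0,i=19
  [24] ##... => .  t=2,i=5
  [23] #.### => .  t=0,i=16
  [22] #.##. => #  t=1,i=2
  [21] #.#.# => .  t=0,i=4
  [20] #.#.. => #  t=0,i=6
  [19] #..## => #  t=0,i=0
  [18] #..#. => #  t=3,i=0
  [17] #...# => .  t=2,i=6
  [16] #.... => .  t=1,i=17
  [15] .#### => .  t=1,i=6
  [14] .###. => .  t=0,i=17
  [13] .##.# => #  t=0,i=2
  [12] .##.. => .  t=2,i=15
  [11] .#.## => #  t=0,i=15
  [10] .#.#. => #  t=0,i=5
  [9] .#..# => #  t=0,i=7
  [8] .#... => .  t=1,i=16
  [7] ..### => #  t=2,i=1
  [6] ..##. => .  t=0,i=1
  [5] ..#.# => .  t=1,i=0
  [4] ..#.. => .  t=3,i=1
  [3] ...## => .  t=2,i=0
  [2] ...#. => .  t=1,i=19
  [1] ....# => .  t=1,i=18
  [0] ..... => #  t=2,i=18
  bits 10101100010111000010111010000001 = 2891722369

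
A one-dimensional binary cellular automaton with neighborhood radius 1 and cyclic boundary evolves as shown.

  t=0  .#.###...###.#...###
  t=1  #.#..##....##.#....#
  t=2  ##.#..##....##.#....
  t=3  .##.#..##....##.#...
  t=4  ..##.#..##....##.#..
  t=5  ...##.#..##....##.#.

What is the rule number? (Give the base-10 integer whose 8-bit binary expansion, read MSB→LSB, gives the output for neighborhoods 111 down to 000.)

112

  nb ###: next=.  (t=0,i=4, bit7=0)
  nb ##.: next=#  (t=0,i=5, bit6=1)
  nb #.#: next=#  (t=0,i=0, bit5=1)
  nb #..: next=#  (t=0,i=6, bit4=1)
  nb .##: next=.  (t=0,i=3, bit3=0)
  nb .#.: next=.  (t=0,i=1, bit2=0)
  nb ..#: next=.  (t=0,i=8, bit1=0)
  nb ...: next=.  (t=0,i=7, bit0=0)
  bits 01110000 = 112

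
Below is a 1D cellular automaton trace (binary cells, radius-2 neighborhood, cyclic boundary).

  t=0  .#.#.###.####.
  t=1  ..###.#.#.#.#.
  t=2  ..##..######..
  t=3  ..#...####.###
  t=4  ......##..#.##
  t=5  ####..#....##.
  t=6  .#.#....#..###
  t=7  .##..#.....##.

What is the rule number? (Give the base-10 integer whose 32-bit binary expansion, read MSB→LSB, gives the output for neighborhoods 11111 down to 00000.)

2573331649

  ##### -> #   bit 31 = 1  t=2,i=8
  ####. -> .   bit 30 = 0  t=0,i=11
  ###.# -> .   bit 29 = 0  t=0,i=7
  ###.. -> #   bit 28 = 1  t=0,i=12
  ##.## -> #   bit 27 = 1  t=0,i=8
  ##.#. -> .   bit 26 = 0  t=1,i=5
  ##..# -> .   bit 25 = 0  t=0,i=13
  ##... -> #   bit 24 = 1  t=2,i=12
  #.### -> .   bit 23 = 0  t=0,i=5
  #.##. -> #   bit 22 = 1  t=4,i=12
  #.#.# -> #   bit 21 = 1  t=0,i=3
  #.#.. -> .   bit 20 = 0  t=1,i=12
  #..## -> .   bit 19 = 0  t=2,i=5
  #..#. -> .   bit 18 = 0  t=0,i=0
  #...# -> .   bit 17 = 0  t=1,i=0
  #.... -> #   bit 16 = 1  t=2,i=13
  .#### -> #   bit 15 = 1  t=0,i=10
  .###. -> #   bit 14 = 1  t=0,i=6
  .##.# -> #   bit 13 = 1  t=5,i=12
  .##.. -> .   bit 12 = 0  t=2,i=3
  .#.## -> #   bit 11 = 1  t=0,i=4
  .#.#. -> #   bit 10 = 1  t=0,i=2
  .#..# -> .   bit 9 = 0  t=6,i=9
  .#... -> .   bit 8 = 0  t=1,i=13
  ..### -> #   bit 7 = 1  t=1,i=2
  ..##. -> #   bit 6 = 1  t=2,i=2
  ..#.# -> .   bit 5 = 0  t=0,i=1
  ..#.. -> .   bit 4 = 0  t=3,i=2
  ...## -> .   bit 3 = 0  t=1,i=1
  ...#. -> .   bit 2 = 0  t=6,i=7
  ....# -> .   bit 1 = 0  t=2,i=0
  ..... -> #   bit 0 = 1  t=4,i=2
  bits 10011001011000011110110011000001 = 2573331649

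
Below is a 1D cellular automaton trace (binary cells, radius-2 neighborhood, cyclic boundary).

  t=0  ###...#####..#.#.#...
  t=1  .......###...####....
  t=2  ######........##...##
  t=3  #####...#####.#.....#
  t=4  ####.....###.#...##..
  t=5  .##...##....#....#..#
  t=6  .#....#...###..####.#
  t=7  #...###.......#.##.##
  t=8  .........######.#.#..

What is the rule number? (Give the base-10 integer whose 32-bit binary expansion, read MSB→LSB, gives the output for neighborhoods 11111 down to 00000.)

  [31] ##### => #  t=0,i=8
  [30] ####. => #  t=0,i=9
  [29] ###.# => .  t=3,i=12
  [28] ###.. => .  t=0,i=2
  [27] ##.## => #  t=7,i=18
  [26] ##.#. => #  t=3,i=13
  [25] ##..# => .  t=0,i=11
  [24] ##... => .  t=0,i=3
  [23] #.### => .  t=7,i=19
  [22] #.##. => #  t=5,i=1
  [21] #.#.# => #  t=0,i=15
  [20] #.#.. => .  t=0,i=17
  [19] #..## => #  t=4,i=20
  [18] #..#. => .  t=0,i=12
  [17] #...# => .  t=0,i=4
  [16] #.... => .  t=1,i=18
  [15] .#### => #  t=0,i=7
  [14] .###. => .  t=0,i=1
  [13] .##.# => .  t=7,i=17
  [12] .##.. => .  t=2,i=15
  [11] .#.## => .  t=5,i=0
  [10] .#.#. => #  t=0,i=14
  [9] .#..# => #  t=5,i=18
  [8] .#... => .  t=0,i=18
  [7] ..### => .  t=0,i=0
  [6] ..##. => #  t=2,i=14
  [5] ..#.# => #  t=0,i=13
  [4] ..#.. => #  t=5,i=12
  [3] ...## => .  t=0,i=5
  [2] ...#. => #  t=5,i=11
  [1] ....# => #  t=1,i=5
  [0] ..... => #  t=1,i=0
  bits 11001100011010001000011001110111 = 3429402231

3429402231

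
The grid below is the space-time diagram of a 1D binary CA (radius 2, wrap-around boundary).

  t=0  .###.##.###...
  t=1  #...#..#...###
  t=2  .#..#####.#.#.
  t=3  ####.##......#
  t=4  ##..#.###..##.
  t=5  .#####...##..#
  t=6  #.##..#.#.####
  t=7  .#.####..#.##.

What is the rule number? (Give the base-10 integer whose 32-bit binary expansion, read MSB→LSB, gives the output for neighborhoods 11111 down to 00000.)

2332924730

  #####|#  b31=1 t=2,i=6
  ####.|.  b30=0 t=1,i=13
  ###.#|.  b29=0 t=0,i=3
  ###..|.  b28=0 t=0,i=10
  ##.##|#  b27=1 t=0,i=4
  ##.#.|.  b26=0 t=2,i=9
  ##..#|#  b25=1 t=4,i=2
  ##...|#  b24=1 t=0,i=11
  #.###|.  b23=0 t=0,i=8
  #.##.|.  b22=0 t=0,i=5
  #.#.#|.  b21=0 t=2,i=10
  #.#..|.  b20=0 t=2,i=12
  #..##|#  b19=1 t=2,i=3
  #..#.|#  b18=1 t=1,i=6
  #...#|.  b17=0 t=1,i=2
  #....|#  b16=1 t=0,i=12
  .####|#  b15=1 t=1,i=12
  .###.|.  b14=0 t=0,i=2
  .##.#|.  b13=0 t=0,i=6
  .##..|#  b12=1 t=3,i=6
  .#.##|#  b11=1 t=4,i=5
  .#.#.|.  b10=0 t=2,i=11
  .#..#|#  b9=1 t=1,i=5
  .#...|#  b8=1 t=1,i=8
  ..###|.  b7=0 t=0,i=1
  ..##.|.  b6=0 t=4,i=11
  ..#.#|#  b5=1 t=4,i=4
  ..#..|#  b4=1 t=1,i=4
  ...##|#  b3=1 t=0,i=0
  ...#.|.  b2=0 t=1,i=3
  ....#|#  b1=1 t=0,i=13
  .....|.  b0=0 t=3,i=9
  bits 10001011000011011001101100111010 = 2332924730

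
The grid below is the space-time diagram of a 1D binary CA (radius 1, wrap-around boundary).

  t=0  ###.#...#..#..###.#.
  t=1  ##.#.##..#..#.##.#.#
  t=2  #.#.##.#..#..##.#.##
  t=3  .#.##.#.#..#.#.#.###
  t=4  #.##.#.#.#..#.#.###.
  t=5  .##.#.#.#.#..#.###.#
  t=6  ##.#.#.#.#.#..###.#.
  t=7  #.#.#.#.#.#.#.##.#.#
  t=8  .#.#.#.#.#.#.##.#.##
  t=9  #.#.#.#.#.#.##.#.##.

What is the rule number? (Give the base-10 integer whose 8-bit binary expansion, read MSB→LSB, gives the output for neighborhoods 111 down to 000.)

  ### -> #   bit 7 = 1  t=0,i=1
  ##. -> .   bit 6 = 0  t=0,i=2
  #.# -> #   bit 5 = 1  t=0,i=3
  #.. -> #   bit 4 = 1  t=0,i=5
  .## -> #   bit 3 = 1  t=0,i=0
  .#. -> .   bit 2 = 0  t=0,i=4
  ..# -> .   bit 1 = 0  t=0,i=7
  ... -> #   bit 0 = 1  t=0,i=6
  bits 10111001 = 185

185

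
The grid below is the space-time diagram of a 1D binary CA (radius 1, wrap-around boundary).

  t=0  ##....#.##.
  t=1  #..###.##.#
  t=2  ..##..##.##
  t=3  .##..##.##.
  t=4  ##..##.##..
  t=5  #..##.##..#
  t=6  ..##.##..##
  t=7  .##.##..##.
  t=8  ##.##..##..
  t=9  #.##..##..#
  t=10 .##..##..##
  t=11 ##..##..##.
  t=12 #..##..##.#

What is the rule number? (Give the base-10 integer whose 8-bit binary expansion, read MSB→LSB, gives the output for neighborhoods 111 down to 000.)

  nb ###: next=.  (t=1,i=4, bit7=0)
  nb ##.: next=.  (t=0,i=1, bit6=0)
  nb #.#: next=#  (t=0,i=7, bit5=1)
  nb #..: next=.  (t=0,i=2, bit4=0)
  nb .##: next=#  (t=0,i=0, bit3=1)
  nb .#.: next=.  (t=0,i=6, bit2=0)
  nb ..#: next=#  (t=0,i=5, bit1=1)
  nb ...: next=#  (t=0,i=3, bit0=1)
  bits 00101011 = 43

43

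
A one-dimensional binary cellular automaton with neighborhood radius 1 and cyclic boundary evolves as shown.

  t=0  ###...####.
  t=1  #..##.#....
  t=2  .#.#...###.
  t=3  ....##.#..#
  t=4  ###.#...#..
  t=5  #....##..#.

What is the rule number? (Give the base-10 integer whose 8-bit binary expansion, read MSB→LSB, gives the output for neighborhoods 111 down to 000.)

  ###|.  b7=0 t=0,i=1
  ##.|.  b6=0 t=0,i=2
  #.#|.  b5=0 t=0,i=10
  #..|#  b4=1 t=0,i=3
  .##|#  b3=1 t=0,i=0
  .#.|.  b2=0 t=1,i=0
  ..#|.  b1=0 t=0,i=5
  ...|#  b0=1 t=0,i=4
  bits 00011001 = 25

25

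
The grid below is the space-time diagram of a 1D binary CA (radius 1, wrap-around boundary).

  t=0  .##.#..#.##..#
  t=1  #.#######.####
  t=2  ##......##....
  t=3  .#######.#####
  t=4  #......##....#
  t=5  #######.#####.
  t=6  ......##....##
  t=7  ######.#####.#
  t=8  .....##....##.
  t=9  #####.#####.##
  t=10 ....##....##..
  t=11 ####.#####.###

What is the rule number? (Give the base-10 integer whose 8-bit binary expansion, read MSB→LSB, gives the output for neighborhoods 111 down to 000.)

  [7] ### => .  t=1,i=3
  [6] ##. => #  t=0,i=2
  [5] #.# => #  t=0,i=0
  [4] #.. => #  t=0,i=5
  [3] .## => .  t=0,i=1
  [2] .#. => #  t=0,i=4
  [1] ..# => #  t=0,i=6
  [0] ... => #  t=2,i=3
  bits 01110111 = 119

119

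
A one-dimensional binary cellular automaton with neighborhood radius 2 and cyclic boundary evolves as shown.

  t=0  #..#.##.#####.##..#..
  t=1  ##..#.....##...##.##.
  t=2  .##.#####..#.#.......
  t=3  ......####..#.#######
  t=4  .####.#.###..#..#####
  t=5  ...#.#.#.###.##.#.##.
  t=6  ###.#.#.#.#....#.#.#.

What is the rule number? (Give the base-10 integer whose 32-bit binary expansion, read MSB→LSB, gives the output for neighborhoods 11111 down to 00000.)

  [31] ##### => #  t=0,i=10
  [30] ####. => #  t=0,i=11
  [29] ###.# => .  t=0,i=12
  [28] ###.. => #  t=2,i=8
  [27] ##.## => .  t=0,i=7
  [26] ##.#. => #  t=4,i=5
  [25] ##..# => #  t=0,i=16
  [24] ##... => .  t=1,i=12
  [23] #.### => .  t=0,i=8
  [22] #.##. => .  t=0,i=5
  [21] #.#.# => .  t=4,i=6
  [20] #.#.. => .  t=2,i=13
  [19] #..## => .  t=4,i=15
  [18] #..#. => .  t=0,i=2
  [17] #...# => #  t=1,i=13
  [16] #.... => #  t=1,i=6
  [15] .#### => .  t=0,i=9
  [14] .###. => #  t=4,i=9
  [13] .##.# => .  t=0,i=6
  [12] .##.. => #  t=0,i=15
  [11] .#.## => #  t=0,i=4
  [10] .#.#. => #  t=2,i=12
  [9] .#..# => #  t=0,i=1
  [8] .#... => #  t=1,i=5
  [7] ..### => #  t=3,i=6
  [6] ..##. => .  t=1,i=10
  [5] ..#.# => .  t=0,i=3
  [4] ..#.. => #  t=0,i=0
  [3] ...## => .  t=1,i=9
  [2] ...#. => #  t=5,i=2
  [1] ....# => #  t=1,i=8
  [0] ..... => #  t=1,i=7
  bits 11010110000000110101111110010111 = 3590545303

3590545303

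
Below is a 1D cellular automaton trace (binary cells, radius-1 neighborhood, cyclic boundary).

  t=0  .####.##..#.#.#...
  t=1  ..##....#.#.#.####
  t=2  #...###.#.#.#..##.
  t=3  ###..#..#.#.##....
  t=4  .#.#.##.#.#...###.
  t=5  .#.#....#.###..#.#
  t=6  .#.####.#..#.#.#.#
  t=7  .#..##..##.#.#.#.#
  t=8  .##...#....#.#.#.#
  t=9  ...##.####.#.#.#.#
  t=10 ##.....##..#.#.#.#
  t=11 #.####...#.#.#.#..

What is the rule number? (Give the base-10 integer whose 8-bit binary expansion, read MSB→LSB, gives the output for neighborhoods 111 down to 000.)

  ### -> #   bit 7 = 1  t=0,i=2
  ##. -> .   bit 6 = 0  t=0,i=4
  #.# -> .   bit 5 = 0  t=0,i=5
  #.. -> #   bit 4 = 1  t=0,i=8
  .## -> .   bit 3 = 0  t=0,i=1
  .#. -> #   bit 2 = 1  t=0,i=10
  ..# -> .   bit 1 = 0  t=0,i=0
  ... -> #   bit 0 = 1  t=0,i=16
  bits 10010101 = 149

149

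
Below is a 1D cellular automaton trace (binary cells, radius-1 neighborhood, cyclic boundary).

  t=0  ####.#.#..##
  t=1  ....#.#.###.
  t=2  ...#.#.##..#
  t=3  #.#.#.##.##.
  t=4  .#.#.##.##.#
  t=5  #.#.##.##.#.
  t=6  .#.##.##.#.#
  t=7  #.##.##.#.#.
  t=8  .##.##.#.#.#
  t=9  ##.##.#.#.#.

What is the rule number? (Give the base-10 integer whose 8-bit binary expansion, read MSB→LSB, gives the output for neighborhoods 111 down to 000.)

58

  ###|.  b7=0 t=0,i=0
  ##.|.  b6=0 t=0,i=3
  #.#|#  b5=1 t=0,i=4
  #..|#  b4=1 t=0,i=8
  .##|#  b3=1 t=0,i=10
  .#.|.  b2=0 t=0,i=5
  ..#|#  b1=1 t=0,i=9
  ...|.  b0=0 t=1,i=0
  bits 00111010 = 58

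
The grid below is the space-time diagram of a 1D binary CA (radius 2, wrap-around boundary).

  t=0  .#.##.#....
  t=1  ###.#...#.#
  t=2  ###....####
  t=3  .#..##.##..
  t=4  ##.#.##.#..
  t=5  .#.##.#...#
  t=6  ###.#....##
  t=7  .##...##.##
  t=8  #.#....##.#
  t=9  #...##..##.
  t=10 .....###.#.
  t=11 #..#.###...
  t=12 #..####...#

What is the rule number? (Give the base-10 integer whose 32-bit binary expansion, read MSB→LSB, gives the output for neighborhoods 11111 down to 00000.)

1789525174

  ##### -> .   bit 31 = 0  t=2,i=0
  ####. -> #   bit 30 = 1  t=1,i=1
  ###.# -> #   bit 29 = 1  t=1,i=2
  ###.. -> .   bit 28 = 0  t=2,i=2
  ##.## -> #   bit 27 = 1  t=3,i=6
  ##.#. -> .   bit 26 = 0  t=0,i=5
  ##..# -> #   bit 25 = 1  t=9,i=6
  ##... -> .   bit 24 = 0  t=2,i=3
  #.### -> #   bit 23 = 1  t=1,i=10
  #.##. -> .   bit 22 = 0  t=0,i=3
  #.#.# -> #   bit 21 = 1  t=4,i=3
  #.#.. -> .   bit 20 = 0  t=0,i=6
  #..## -> #   bit 19 = 1  t=3,i=3
  #..#. -> .   bit 18 = 0  t=11,i=2
  #...# -> .   bit 17 = 0  t=1,i=6
  #.... -> #   bit 16 = 1  t=0,i=8
  .#### -> #   bit 15 = 1  t=1,i=0
  .###. -> #   bit 14 = 1  t=10,i=6
  .##.# -> #   bit 13 = 1  t=0,i=4
  .##.. -> #   bit 12 = 1  t=3,i=8
  .#.## -> #   bit 11 = 1  t=0,i=2
  .#.#. -> #   bit 10 = 1  t=5,i=0
  .#..# -> .   bit 9 = 0  t=3,i=2
  .#... -> .   bit 8 = 0  t=0,i=7
  ..### -> #   bit 7 = 1  t=2,i=7
  ..##. -> .   bit 6 = 0  t=3,i=4
  ..#.# -> #   bit 5 = 1  t=0,i=1
  ..#.. -> #   bit 4 = 1  t=3,i=1
  ...## -> .   bit 3 = 0  t=2,i=6
  ...#. -> #   bit 2 = 1  t=0,i=0
  ....# -> #   bit 1 = 1  t=0,i=10
  ..... -> .   bit 0 = 0  t=0,i=9
  bits 01101010101010011111110010110110 = 1789525174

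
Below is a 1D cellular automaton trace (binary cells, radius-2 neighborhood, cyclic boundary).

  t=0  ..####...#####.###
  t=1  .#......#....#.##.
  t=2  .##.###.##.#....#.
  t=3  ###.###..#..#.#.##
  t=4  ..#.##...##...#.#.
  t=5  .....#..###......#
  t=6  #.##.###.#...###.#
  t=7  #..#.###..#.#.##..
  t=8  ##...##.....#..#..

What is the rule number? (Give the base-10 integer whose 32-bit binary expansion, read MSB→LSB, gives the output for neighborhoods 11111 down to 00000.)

  ##### -> .   bit 31 = 0  t=0,i=11
  ####. -> .   bit 30 = 0  t=0,i=4
  ###.# -> #   bit 29 = 1  t=0,i=13
  ###.. -> .   bit 28 = 0  t=0,i=5
  ##.## -> .   bit 27 = 0  t=0,i=14
  ##.#. -> .   bit 26 = 0  t=2,i=10
  ##..# -> .   bit 25 = 0  t=0,i=0
  ##... -> .   bit 24 = 0  t=0,i=6
  #.### -> #   bit 23 = 1  t=0,i=15
  #.##. -> .   bit 22 = 0  t=1,i=15
  #.#.# -> #   bit 21 = 1  t=3,i=14
  #.#.. -> .   bit 20 = 0  t=2,i=11
  #..## -> #   bit 19 = 1  t=0,i=1
  #..#. -> .   bit 18 = 0  t=1,i=0
  #...# -> .   bit 17 = 0  t=0,i=7
  #.... -> .   bit 16 = 0  t=1,i=3
  .#### -> .   bit 15 = 0  t=0,i=3
  .###. -> #   bit 14 = 1  t=0,i=16
  .##.# -> #   bit 13 = 1  t=2,i=2
  .##.. -> #   bit 12 = 1  t=1,i=16
  .#.## -> .   bit 11 = 0  t=1,i=14
  .#.#. -> .   bit 10 = 0  t=3,i=13
  .#..# -> #   bit 9 = 1  t=2,i=17
  .#... -> #   bit 8 = 1  t=1,i=2
  ..### -> .   bit 7 = 0  t=0,i=2
  ..##. -> #   bit 6 = 1  t=2,i=1
  ..#.# -> .   bit 5 = 0  t=1,i=13
  ..#.. -> #   bit 4 = 1  t=1,i=1
  ...## -> #   bit 3 = 1  t=0,i=8
  ...#. -> .   bit 2 = 0  t=1,i=7
  ....# -> #   bit 1 = 1  t=1,i=6
  ..... -> #   bit 0 = 1  t=1,i=4
  bits 00100000101010000111001101011011 = 547910491

547910491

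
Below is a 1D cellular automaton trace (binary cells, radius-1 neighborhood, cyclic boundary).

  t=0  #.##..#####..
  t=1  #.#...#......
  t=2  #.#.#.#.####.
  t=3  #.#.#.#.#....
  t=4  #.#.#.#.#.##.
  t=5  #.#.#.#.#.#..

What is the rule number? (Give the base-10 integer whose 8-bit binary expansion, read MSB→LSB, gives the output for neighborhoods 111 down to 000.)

  nb ###: next=.  (t=0,i=7, bit7=0)
  nb ##.: next=.  (t=0,i=3, bit6=0)
  nb #.#: next=.  (t=0,i=1, bit5=0)
  nb #..: next=.  (t=0,i=4, bit4=0)
  nb .##: next=#  (t=0,i=2, bit3=1)
  nb .#.: next=#  (t=0,i=0, bit2=1)
  nb ..#: next=.  (t=0,i=5, bit1=0)
  nb ...: next=#  (t=1,i=4, bit0=1)
  bits 00001101 = 13

13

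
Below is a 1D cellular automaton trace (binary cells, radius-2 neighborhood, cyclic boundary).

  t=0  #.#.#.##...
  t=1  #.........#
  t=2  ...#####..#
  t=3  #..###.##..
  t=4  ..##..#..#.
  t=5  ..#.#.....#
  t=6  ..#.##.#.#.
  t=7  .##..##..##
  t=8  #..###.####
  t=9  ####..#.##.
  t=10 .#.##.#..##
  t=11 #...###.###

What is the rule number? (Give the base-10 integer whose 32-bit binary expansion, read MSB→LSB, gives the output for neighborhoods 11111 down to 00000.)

2652414437

  [31] ##### => #  t=2,i=5
  [30] ####. => .  t=2,i=6
  [29] ###.# => .  t=3,i=5
  [28] ###.. => #  t=2,i=7
  [27] ##.## => #  t=3,i=6
  [26] ##.#. => #  t=6,i=6
  [25] ##..# => #  t=2,i=8
  [24] ##... => .  t=0,i=8
  [23] #.### => .  t=8,i=7
  [22] #.##. => .  t=0,i=6
  [21] #.#.# => .  t=0,i=2
  [20] #.#.. => #  t=5,i=4
  [19] #..## => #  t=3,i=2
  [18] #..#. => .  t=2,i=9
  [17] #...# => .  t=0,i=9
  [16] #.... => .  t=1,i=2
  [15] .#### => #  t=2,i=4
  [14] .###. => .  t=3,i=4
  [13] .##.# => #  t=6,i=5
  [12] .##.. => .  t=0,i=7
  [11] .#.## => .  t=0,i=5
  [10] .#.#. => .  t=0,i=1
  [9] .#..# => .  t=3,i=1
  [8] .#... => #  t=2,i=0
  [7] ..### => #  t=2,i=3
  [6] ..##. => #  t=1,i=10
  [5] ..#.# => #  t=0,i=0
  [4] ..#.. => .  t=2,i=10
  [3] ...## => .  t=1,i=9
  [2] ...#. => #  t=0,i=10
  [1] ....# => .  t=1,i=8
  [0] ..... => #  t=1,i=3
  bits 10011110000110001010000111100101 = 2652414437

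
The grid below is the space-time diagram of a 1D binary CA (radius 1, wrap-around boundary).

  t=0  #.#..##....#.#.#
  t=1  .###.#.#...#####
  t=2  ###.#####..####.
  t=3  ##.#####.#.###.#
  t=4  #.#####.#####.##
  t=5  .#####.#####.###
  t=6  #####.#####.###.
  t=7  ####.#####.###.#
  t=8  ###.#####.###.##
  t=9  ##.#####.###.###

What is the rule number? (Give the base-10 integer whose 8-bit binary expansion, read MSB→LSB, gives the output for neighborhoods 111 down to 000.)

  nb ###: next=#  (t=1,i=2, bit7=1)
  nb ##.: next=.  (t=0,i=0, bit6=0)
  nb #.#: next=#  (t=0,i=1, bit5=1)
  nb #..: next=#  (t=0,i=3, bit4=1)
  nb .##: next=#  (t=0,i=5, bit3=1)
  nb .#.: next=#  (t=0,i=2, bit2=1)
  nb ..#: next=.  (t=0,i=4, bit1=0)
  nb ...: next=.  (t=0,i=8, bit0=0)
  bits 10111100 = 188

188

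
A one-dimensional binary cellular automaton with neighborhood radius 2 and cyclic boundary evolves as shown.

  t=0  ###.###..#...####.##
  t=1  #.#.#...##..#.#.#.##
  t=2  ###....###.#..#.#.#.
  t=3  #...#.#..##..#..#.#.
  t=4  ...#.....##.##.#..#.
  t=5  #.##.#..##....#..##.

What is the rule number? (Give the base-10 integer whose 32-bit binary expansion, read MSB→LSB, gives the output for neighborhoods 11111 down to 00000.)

  #####|#  b31=1 t=0,i=0
  ####.|.  b30=0 t=0,i=1
  ###.#|#  b29=1 t=0,i=2
  ###..|.  b28=0 t=0,i=6
  ##.##|.  b27=0 t=0,i=3
  ##.#.|#  b26=1 t=1,i=1
  ##..#|.  b25=0 t=0,i=7
  ##...|.  b24=0 t=2,i=3
  #.###|#  b23=1 t=0,i=4
  #.##.|.  b22=0 t=4,i=12
  #.#.#|#  b21=1 t=1,i=2
  #.#..|.  b20=0 t=1,i=4
  #..##|.  b19=0 t=3,i=8
  #..#.|#  b18=1 t=0,i=8
  #...#|.  b17=0 t=0,i=11
  #....|#  b16=1 t=2,i=4
  .####|#  b15=1 t=0,i=14
  .###.|.  b14=0 t=0,i=5
  .##.#|.  b13=0 t=4,i=10
  .##..|#  b12=1 t=1,i=9
  .#.##|.  b11=0 t=1,i=17
  .#.#.|.  b10=0 t=1,i=3
  .#..#|.  b9=0 t=2,i=12
  .#...|.  b8=0 t=0,i=10
  ..###|.  b7=0 t=0,i=13
  ..##.|#  b6=1 t=1,i=8
  ..#.#|.  b5=0 t=1,i=12
  ..#..|#  b4=1 t=0,i=9
  ...##|#  b3=1 t=0,i=12
  ...#.|#  b2=1 t=3,i=3
  ....#|.  b1=0 t=2,i=5
  .....|.  b0=0 t=4,i=6
  bits 10100100101001011001000001011100 = 2762313820

2762313820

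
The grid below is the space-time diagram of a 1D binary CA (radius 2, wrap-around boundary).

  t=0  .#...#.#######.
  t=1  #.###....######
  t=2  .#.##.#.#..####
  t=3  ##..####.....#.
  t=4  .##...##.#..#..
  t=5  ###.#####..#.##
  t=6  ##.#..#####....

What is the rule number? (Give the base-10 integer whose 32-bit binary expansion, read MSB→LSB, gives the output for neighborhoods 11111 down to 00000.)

3727127884

  #####|#  b31=1 t=0,i=9
  ####.|#  b30=1 t=0,i=12
  ###.#|.  b29=0 t=1,i=0
  ###..|#  b28=1 t=0,i=13
  ##.##|#  b27=1 t=1,i=1
  ##.#.|#  b26=1 t=2,i=0
  ##..#|#  b25=1 t=0,i=14
  ##...|.  b24=0 t=1,i=5
  #.###|.  b23=0 t=0,i=7
  #.##.|.  b22=0 t=2,i=3
  #.#.#|#  b21=1 t=2,i=1
  #.#..|.  b20=0 t=2,i=8
  #..##|.  b19=0 t=2,i=10
  #..#.|#  b18=1 t=0,i=0
  #...#|#  b17=1 t=0,i=3
  #....|#  b16=1 t=1,i=6
  .####|.  b15=0 t=0,i=8
  .###.|#  b14=1 t=1,i=3
  .##.#|#  b13=1 t=2,i=4
  .##..|#  b12=1 t=3,i=1
  .#.##|.  b11=0 t=0,i=6
  .#.#.|#  b10=1 t=2,i=7
  .#..#|.  b9=0 t=2,i=9
  .#...|#  b8=1 t=0,i=2
  ..###|.  b7=0 t=1,i=9
  ..##.|#  b6=1 t=4,i=1
  ..#.#|.  b5=0 t=0,i=5
  ..#..|.  b4=0 t=0,i=1
  ...##|#  b3=1 t=1,i=8
  ...#.|#  b2=1 t=0,i=4
  ....#|.  b1=0 t=1,i=7
  .....|.  b0=0 t=3,i=10
  bits 11011110001001110111010101001100 = 3727127884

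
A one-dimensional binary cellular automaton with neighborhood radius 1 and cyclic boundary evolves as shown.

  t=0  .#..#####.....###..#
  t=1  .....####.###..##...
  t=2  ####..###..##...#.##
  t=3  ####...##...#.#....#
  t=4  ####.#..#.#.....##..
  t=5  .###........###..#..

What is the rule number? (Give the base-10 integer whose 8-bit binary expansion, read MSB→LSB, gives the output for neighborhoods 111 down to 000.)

193

  [7] ### => #  t=0,i=5
  [6] ##. => #  t=0,i=8
  [5] #.# => .  t=0,i=0
  [4] #.. => .  t=0,i=2
  [3] .## => .  t=0,i=4
  [2] .#. => .  t=0,i=1
  [1] ..# => .  t=0,i=3
  [0] ... => #  t=0,i=10
  bits 11000001 = 193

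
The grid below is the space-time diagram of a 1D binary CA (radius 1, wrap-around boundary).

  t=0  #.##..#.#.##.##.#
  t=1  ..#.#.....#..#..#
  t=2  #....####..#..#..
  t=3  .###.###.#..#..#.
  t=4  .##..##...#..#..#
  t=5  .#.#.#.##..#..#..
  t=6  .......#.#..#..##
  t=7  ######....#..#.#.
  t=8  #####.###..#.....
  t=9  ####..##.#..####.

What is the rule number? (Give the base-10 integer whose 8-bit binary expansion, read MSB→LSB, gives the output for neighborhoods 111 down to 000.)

153

  nb ###: next=#  (t=2,i=6, bit7=1)
  nb ##.: next=.  (t=0,i=0, bit6=0)
  nb #.#: next=.  (t=0,i=1, bit5=0)
  nb #..: next=#  (t=0,i=4, bit4=1)
  nb .##: next=#  (t=0,i=2, bit3=1)
  nb .#.: next=.  (t=0,i=6, bit2=0)
  nb ..#: next=.  (t=0,i=5, bit1=0)
  nb ...: next=#  (t=1,i=6, bit0=1)
  bits 10011001 = 153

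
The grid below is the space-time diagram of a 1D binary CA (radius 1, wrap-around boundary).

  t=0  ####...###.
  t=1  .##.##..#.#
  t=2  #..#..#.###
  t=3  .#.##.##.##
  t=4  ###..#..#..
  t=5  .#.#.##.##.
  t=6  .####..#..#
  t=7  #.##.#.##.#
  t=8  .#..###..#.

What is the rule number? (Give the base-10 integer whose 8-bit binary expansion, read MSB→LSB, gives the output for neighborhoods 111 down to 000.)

  nb ###: next=#  (t=0,i=1, bit7=1)
  nb ##.: next=.  (t=0,i=3, bit6=0)
  nb #.#: next=#  (t=0,i=10, bit5=1)
  nb #..: next=#  (t=0,i=4, bit4=1)
  nb .##: next=.  (t=0,i=0, bit3=0)
  nb .#.: next=#  (t=1,i=8, bit2=1)
  nb ..#: next=.  (t=0,i=6, bit1=0)
  nb ...: next=#  (t=0,i=5, bit0=1)
  bits 10110101 = 181

181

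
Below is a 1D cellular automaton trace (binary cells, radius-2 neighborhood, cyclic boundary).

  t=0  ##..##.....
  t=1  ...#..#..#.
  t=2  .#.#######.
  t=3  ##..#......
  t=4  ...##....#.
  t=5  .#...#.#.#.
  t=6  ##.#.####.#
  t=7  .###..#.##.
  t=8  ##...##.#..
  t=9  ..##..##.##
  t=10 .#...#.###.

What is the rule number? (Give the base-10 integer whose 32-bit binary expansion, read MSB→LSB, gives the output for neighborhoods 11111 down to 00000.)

  nb #####: next=.  (t=2,i=5, bit31=0)
  nb ####.: next=.  (t=2,i=8, bit30=0)
  nb ###.#: next=#  (t=6,i=1, bit29=1)
  nb ###..: next=.  (t=2,i=9, bit28=0)
  nb ##.##: next=#  (t=6,i=9, bit27=1)
  nb ##.#.: next=#  (t=6,i=2, bit26=1)
  nb ##..#: next=.  (t=0,i=2, bit25=0)
  nb ##...: next=#  (t=0,i=6, bit24=1)
  nb #.###: next=.  (t=2,i=3, bit23=0)
  nb #.##.: next=#  (t=7,i=8, bit22=1)
  nb #.#.#: next=#  (t=5,i=7, bit21=1)
  nb #.#..: next=.  (t=5,i=9, bit20=0)
  nb #..##: next=#  (t=0,i=3, bit19=1)
  nb #..#.: next=#  (t=1,i=5, bit18=1)
  nb #...#: next=#  (t=5,i=3, bit17=1)
  nb #....: next=.  (t=0,i=7, bit16=0)
  nb .####: next=#  (t=2,i=4, bit15=1)
  nb .###.: next=.  (t=6,i=0, bit14=0)
  nb .##.#: next=#  (t=8,i=6, bit13=1)
  nb .##..: next=.  (t=0,i=1, bit12=0)
  nb .#.##: next=.  (t=2,i=2, bit11=0)
  nb .#.#.: next=#  (t=5,i=6, bit10=1)
  nb .#..#: next=#  (t=1,i=4, bit9=1)
  nb .#...: next=.  (t=1,i=10, bit8=0)
  nb ..###: next=#  (t=7,i=1, bit7=1)
  nb ..##.: next=.  (t=0,i=0, bit6=0)
  nb ..#.#: next=#  (t=2,i=1, bit5=1)
  nb ..#..: next=#  (t=1,i=3, bit4=1)
  nb ...##: next=.  (t=0,i=10, bit3=0)
  nb ...#.: next=.  (t=1,i=2, bit2=0)
  nb ....#: next=#  (t=0,i=9, bit1=1)
  nb .....: next=.  (t=0,i=8, bit0=0)
  bits 00101101011011101010011010110010 = 762226354

762226354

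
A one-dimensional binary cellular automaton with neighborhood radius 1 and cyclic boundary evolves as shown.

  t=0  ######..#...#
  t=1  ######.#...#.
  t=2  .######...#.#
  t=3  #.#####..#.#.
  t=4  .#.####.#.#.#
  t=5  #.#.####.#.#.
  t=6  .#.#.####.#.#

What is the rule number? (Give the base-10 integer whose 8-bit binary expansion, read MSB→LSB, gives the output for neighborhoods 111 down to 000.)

226

  ###|#  b7=1 t=0,i=0
  ##.|#  b6=1 t=0,i=5
  #.#|#  b5=1 t=1,i=6
  #..|.  b4=0 t=0,i=6
  .##|.  b3=0 t=0,i=12
  .#.|.  b2=0 t=0,i=8
  ..#|#  b1=1 t=0,i=7
  ...|.  b0=0 t=0,i=10
  bits 11100010 = 226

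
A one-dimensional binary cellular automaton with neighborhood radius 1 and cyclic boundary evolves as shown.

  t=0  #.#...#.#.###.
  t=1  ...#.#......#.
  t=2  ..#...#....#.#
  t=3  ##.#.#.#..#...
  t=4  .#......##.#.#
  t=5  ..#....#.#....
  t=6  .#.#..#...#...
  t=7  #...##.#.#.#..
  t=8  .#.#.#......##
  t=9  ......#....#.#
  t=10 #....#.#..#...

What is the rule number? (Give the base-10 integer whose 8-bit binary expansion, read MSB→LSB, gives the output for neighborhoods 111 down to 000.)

  nb ###: next=.  (t=0,i=11, bit7=0)
  nb ##.: next=#  (t=0,i=12, bit6=1)
  nb #.#: next=.  (t=0,i=1, bit5=0)
  nb #..: next=#  (t=0,i=3, bit4=1)
  nb .##: next=.  (t=0,i=10, bit3=0)
  nb .#.: next=.  (t=0,i=0, bit2=0)
  nb ..#: next=#  (t=0,i=5, bit1=1)
  nb ...: next=.  (t=0,i=4, bit0=0)
  bits 01010010 = 82

82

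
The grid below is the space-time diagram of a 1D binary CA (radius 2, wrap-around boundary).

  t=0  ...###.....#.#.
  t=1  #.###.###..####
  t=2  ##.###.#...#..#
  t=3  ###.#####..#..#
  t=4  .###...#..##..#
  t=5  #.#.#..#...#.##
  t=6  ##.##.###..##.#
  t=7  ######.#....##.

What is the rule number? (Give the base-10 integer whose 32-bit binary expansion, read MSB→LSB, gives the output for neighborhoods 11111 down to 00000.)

1834319289

  nb #####: next=.  (t=1,i=13, bit31=0)
  nb ####.: next=#  (t=1,i=14, bit30=1)
  nb ###.#: next=#  (t=1,i=0, bit29=1)
  nb ###..: next=.  (t=0,i=5, bit28=0)
  nb ##.##: next=#  (t=1,i=1, bit27=1)
  nb ##.#.: next=#  (t=2,i=6, bit26=1)
  nb ##..#: next=.  (t=1,i=9, bit25=0)
  nb ##...: next=#  (t=0,i=6, bit24=1)
  nb #.###: next=.  (t=1,i=2, bit23=0)
  nb #.##.: next=#  (t=6,i=3, bit22=1)
  nb #.#.#: next=.  (t=5,i=2, bit21=0)
  nb #.#..: next=#  (t=0,i=13, bit20=1)
  nb #..##: next=.  (t=1,i=10, bit19=0)
  nb #..#.: next=#  (t=3,i=10, bit18=1)
  nb #...#: next=.  (t=2,i=9, bit17=0)
  nb #....: next=#  (t=0,i=0, bit16=1)
  nb .####: next=.  (t=1,i=12, bit15=0)
  nb .###.: next=#  (t=0,i=4, bit14=1)
  nb .##.#: next=#  (t=6,i=4, bit13=1)
  nb .##..: next=#  (t=4,i=11, bit12=1)
  nb .#.##: next=#  (t=4,i=0, bit11=1)
  nb .#.#.: next=#  (t=0,i=12, bit10=1)
  nb .#..#: next=.  (t=2,i=12, bit9=0)
  nb .#...: next=#  (t=0,i=14, bit8=1)
  nb ..###: next=#  (t=0,i=3, bit7=1)
  nb ..##.: next=.  (t=4,i=10, bit6=0)
  nb ..#.#: next=#  (t=0,i=11, bit5=1)
  nb ..#..: next=#  (t=2,i=11, bit4=1)
  nb ...##: next=#  (t=0,i=2, bit3=1)
  nb ...#.: next=.  (t=0,i=10, bit2=0)
  nb ....#: next=.  (t=0,i=1, bit1=0)
  nb .....: next=#  (t=0,i=8, bit0=1)
  bits 01101101010101010111110110111001 = 1834319289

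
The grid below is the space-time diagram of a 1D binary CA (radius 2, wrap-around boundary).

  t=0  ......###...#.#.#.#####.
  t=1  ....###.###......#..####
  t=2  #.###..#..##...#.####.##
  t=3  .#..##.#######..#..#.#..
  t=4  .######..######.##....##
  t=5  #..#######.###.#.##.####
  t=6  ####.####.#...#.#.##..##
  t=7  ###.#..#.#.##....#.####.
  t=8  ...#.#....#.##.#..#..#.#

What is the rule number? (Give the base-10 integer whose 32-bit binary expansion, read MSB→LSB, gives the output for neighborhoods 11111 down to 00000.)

  ##### -> #   bit 31 = 1  t=0,i=20
  ####. -> #   bit 30 = 1  t=0,i=21
  ###.# -> .   bit 29 = 0  t=1,i=6
  ###.. -> #   bit 28 = 1  t=0,i=8
  ##.## -> #   bit 27 = 1  t=1,i=7
  ##.#. -> #   bit 26 = 1  t=5,i=14
  ##..# -> #   bit 25 = 1  t=2,i=5
  ##... -> #   bit 24 = 1  t=0,i=9
  #.### -> .   bit 23 = 0  t=0,i=18
  #.##. -> .   bit 22 = 0  t=4,i=16
  #.#.# -> .   bit 21 = 0  t=0,i=14
  #.#.. -> .   bit 20 = 0  t=3,i=21
  #..## -> #   bit 19 = 1  t=1,i=19
  #..#. -> .   bit 18 = 0  t=2,i=6
  #...# -> #   bit 17 = 1  t=0,i=10
  #.... -> .   bit 16 = 0  t=0,i=0
  .#### -> .   bit 15 = 0  t=0,i=19
  .###. -> .   bit 14 = 0  t=0,i=7
  .##.# -> #   bit 13 = 1  t=3,i=5
  .##.. -> #   bit 12 = 1  t=2,i=11
  .#.## -> #   bit 11 = 1  t=0,i=17
  .#.#. -> .   bit 10 = 0  t=0,i=13
  .#..# -> #   bit 9 = 1  t=1,i=18
  .#... -> #   bit 8 = 1  t=3,i=22
  ..### -> #   bit 7 = 1  t=0,i=6
  ..##. -> #   bit 6 = 1  t=2,i=10
  ..#.# -> .   bit 5 = 0  t=0,i=12
  ..#.. -> #   bit 4 = 1  t=1,i=17
  ...## -> #   bit 3 = 1  t=0,i=5
  ...#. -> .   bit 2 = 0  t=0,i=11
  ....# -> #   bit 1 = 1  t=0,i=4
  ..... -> .   bit 0 = 0  t=0,i=1
  bits 11011111000010100011101111011010 = 3741989850

3741989850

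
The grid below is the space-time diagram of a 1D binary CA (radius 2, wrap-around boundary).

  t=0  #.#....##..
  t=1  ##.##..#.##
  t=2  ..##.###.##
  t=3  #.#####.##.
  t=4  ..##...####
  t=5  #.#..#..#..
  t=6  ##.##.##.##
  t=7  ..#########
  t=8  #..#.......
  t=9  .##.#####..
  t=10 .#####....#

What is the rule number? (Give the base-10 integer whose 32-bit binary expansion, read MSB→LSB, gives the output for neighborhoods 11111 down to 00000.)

247981921

  #####|.  b31=0 t=3,i=4
  ####.|.  b30=0 t=1,i=0
  ###.#|.  b29=0 t=1,i=1
  ###..|.  b28=0 t=4,i=10
  ##.##|#  b27=1 t=1,i=2
  ##.#.|#  b26=1 t=3,i=10
  ##..#|#  b25=1 t=0,i=9
  ##...|.  b24=0 t=4,i=4
  #.###|#  b23=1 t=1,i=9
  #.##.|#  b22=1 t=1,i=3
  #.#.#|.  b21=0 t=3,i=0
  #.#..|.  b20=0 t=0,i=2
  #..##|.  b19=0 t=2,i=1
  #..#.|#  b18=1 t=0,i=10
  #...#|#  b17=1 t=4,i=5
  #....|#  b16=1 t=0,i=4
  .####|#  b15=1 t=1,i=10
  .###.|#  b14=1 t=2,i=6
  .##.#|#  b13=1 t=2,i=3
  .##..|.  b12=0 t=0,i=8
  .#.##|.  b11=0 t=1,i=8
  .#.#.|#  b10=1 t=0,i=1
  .#..#|#  b9=1 t=5,i=3
  .#...|#  b8=1 t=0,i=3
  ..###|.  b7=0 t=4,i=7
  ..##.|#  b6=1 t=0,i=7
  ..#.#|#  b5=1 t=0,i=0
  ..#..|.  b4=0 t=5,i=5
  ...##|.  b3=0 t=0,i=6
  ...#.|.  b2=0 t=8,i=10
  ....#|.  b1=0 t=0,i=5
  .....|#  b0=1 t=8,i=6
  bits 00001110110001111110011101100001 = 247981921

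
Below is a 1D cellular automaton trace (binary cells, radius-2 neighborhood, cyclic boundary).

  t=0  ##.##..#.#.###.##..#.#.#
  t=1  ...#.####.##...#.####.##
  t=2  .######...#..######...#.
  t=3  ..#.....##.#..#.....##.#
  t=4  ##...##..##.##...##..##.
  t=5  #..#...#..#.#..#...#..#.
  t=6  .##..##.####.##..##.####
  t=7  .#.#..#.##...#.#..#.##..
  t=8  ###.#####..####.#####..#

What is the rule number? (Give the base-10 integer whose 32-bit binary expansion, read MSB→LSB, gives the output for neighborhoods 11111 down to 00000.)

113684007

  #####|.  b31=0 t=2,i=3
  ####.|.  b30=0 t=1,i=7
  ###.#|.  b29=0 t=0,i=1
  ###..|.  b28=0 t=2,i=6
  ##.##|.  b27=0 t=0,i=2
  ##.#.|#  b26=1 t=3,i=10
  ##..#|#  b25=1 t=0,i=5
  ##...|.  b24=0 t=1,i=0
  #.###|#  b23=1 t=0,i=11
  #.##.|#  b22=1 t=0,i=3
  #.#.#|.  b21=0 t=0,i=9
  #.#..|.  b20=0 t=3,i=11
  #..##|.  b19=0 t=2,i=0
  #..#.|#  b18=1 t=0,i=6
  #...#|#  b17=1 t=1,i=1
  #....|.  b16=0 t=3,i=4
  .####|#  b15=1 t=1,i=6
  .###.|.  b14=0 t=0,i=0
  .##.#|#  b13=1 t=3,i=9
  .##..|.  b12=0 t=0,i=4
  .#.##|#  b11=1 t=0,i=10
  .#.#.|#  b10=1 t=0,i=8
  .#..#|#  b9=1 t=2,i=11
  .#...|.  b8=0 t=3,i=3
  ..###|.  b7=0 t=2,i=1
  ..##.|.  b6=0 t=3,i=8
  ..#.#|#  b5=1 t=0,i=7
  ..#..|.  b4=0 t=2,i=10
  ...##|.  b3=0 t=3,i=7
  ...#.|#  b2=1 t=1,i=2
  ....#|#  b1=1 t=3,i=6
  .....|#  b0=1 t=3,i=5
  bits 00000110110001101010111000100111 = 113684007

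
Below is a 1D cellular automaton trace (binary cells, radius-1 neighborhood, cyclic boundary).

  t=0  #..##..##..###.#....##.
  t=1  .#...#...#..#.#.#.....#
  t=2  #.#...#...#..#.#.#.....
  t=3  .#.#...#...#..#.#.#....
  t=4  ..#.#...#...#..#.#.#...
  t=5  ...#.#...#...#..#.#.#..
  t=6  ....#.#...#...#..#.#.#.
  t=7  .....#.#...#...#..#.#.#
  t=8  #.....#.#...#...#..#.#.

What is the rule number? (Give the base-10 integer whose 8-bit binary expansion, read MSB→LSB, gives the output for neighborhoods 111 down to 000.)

  nb ###: next=#  (t=0,i=12, bit7=1)
  nb ##.: next=.  (t=0,i=4, bit6=0)
  nb #.#: next=#  (t=0,i=14, bit5=1)
  nb #..: next=#  (t=0,i=1, bit4=1)
  nb .##: next=.  (t=0,i=3, bit3=0)
  nb .#.: next=.  (t=0,i=0, bit2=0)
  nb ..#: next=.  (t=0,i=2, bit1=0)
  nb ...: next=.  (t=0,i=17, bit0=0)
  bits 10110000 = 176

176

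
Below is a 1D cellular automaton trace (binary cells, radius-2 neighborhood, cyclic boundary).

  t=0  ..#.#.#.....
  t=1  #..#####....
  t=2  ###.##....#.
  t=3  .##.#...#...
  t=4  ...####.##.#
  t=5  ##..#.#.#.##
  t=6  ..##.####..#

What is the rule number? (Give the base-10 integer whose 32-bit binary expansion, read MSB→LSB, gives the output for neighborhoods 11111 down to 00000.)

2793326354

  #####|#  b31=1 t=1,i=5
  ####.|.  b30=0 t=1,i=6
  ###.#|#  b29=1 t=2,i=2
  ###..|.  b28=0 t=1,i=7
  ##.##|.  b27=0 t=2,i=3
  ##.#.|#  b26=1 t=3,i=3
  ##..#|#  b25=1 t=5,i=2
  ##...|.  b24=0 t=1,i=8
  #.###|.  b23=0 t=2,i=0
  #.##.|#  b22=1 t=2,i=4
  #.#.#|#  b21=1 t=0,i=4
  #.#..|#  b20=1 t=0,i=6
  #..##|#  b19=1 t=1,i=2
  #..#.|#  b18=1 t=5,i=3
  #...#|#  b17=1 t=3,i=6
  #....|.  b16=0 t=0,i=8
  .####|#  b15=1 t=1,i=4
  .###.|#  b14=1 t=2,i=1
  .##.#|.  b13=0 t=3,i=2
  .##..|.  b12=0 t=2,i=5
  .#.##|.  b11=0 t=2,i=11
  .#.#.|#  b10=1 t=0,i=3
  .#..#|#  b9=1 t=1,i=1
  .#...|#  b8=1 t=0,i=7
  ..###|.  b7=0 t=1,i=3
  ..##.|.  b6=0 t=3,i=1
  ..#.#|.  b5=0 t=0,i=2
  ..#..|#  b4=1 t=1,i=0
  ...##|.  b3=0 t=3,i=0
  ...#.|.  b2=0 t=0,i=1
  ....#|#  b1=1 t=0,i=0
  .....|.  b0=0 t=0,i=9
  bits 10100110011111101100011100010010 = 2793326354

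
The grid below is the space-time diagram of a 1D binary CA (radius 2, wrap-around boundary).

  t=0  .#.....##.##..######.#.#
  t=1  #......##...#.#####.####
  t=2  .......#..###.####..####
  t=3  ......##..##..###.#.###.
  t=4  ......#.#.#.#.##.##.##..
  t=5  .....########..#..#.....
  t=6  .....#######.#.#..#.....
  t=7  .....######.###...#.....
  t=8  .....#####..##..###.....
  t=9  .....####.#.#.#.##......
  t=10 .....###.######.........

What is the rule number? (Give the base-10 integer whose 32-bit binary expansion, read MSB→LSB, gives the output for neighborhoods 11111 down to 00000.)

3332564212

  #####|#  b31=1 t=0,i=16
  ####.|#  b30=1 t=0,i=18
  ###.#|.  b29=0 t=0,i=19
  ###..|.  b28=0 t=1,i=0
  ##.##|.  b27=0 t=0,i=9
  ##.#.|#  b26=1 t=0,i=20
  ##..#|#  b25=1 t=0,i=12
  ##...|.  b24=0 t=1,i=1
  #.###|#  b23=1 t=1,i=14
  #.##.|.  b22=0 t=0,i=10
  #.#.#|#  b21=1 t=0,i=21
  #.#..|.  b20=0 t=0,i=1
  #..##|.  b19=0 t=0,i=13
  #..#.|.  b18=0 t=5,i=14
  #...#|#  b17=1 t=1,i=10
  #....|.  b16=0 t=0,i=3
  .####|#  b15=1 t=0,i=15
  .###.|#  b14=1 t=2,i=11
  .##.#|#  b13=1 t=0,i=8
  .##..|.  b12=0 t=0,i=11
  .#.##|.  b11=0 t=1,i=13
  .#.#.|#  b10=1 t=0,i=0
  .#..#|.  b9=0 t=2,i=8
  .#...|.  b8=0 t=0,i=2
  ..###|#  b7=1 t=0,i=14
  ..##.|#  b6=1 t=0,i=7
  ..#.#|#  b5=1 t=1,i=12
  ..#..|#  b4=1 t=2,i=7
  ...##|.  b3=0 t=0,i=6
  ...#.|#  b2=1 t=1,i=11
  ....#|.  b1=0 t=0,i=5
  .....|.  b0=0 t=0,i=4
  bits 11000110101000101110010011110100 = 3332564212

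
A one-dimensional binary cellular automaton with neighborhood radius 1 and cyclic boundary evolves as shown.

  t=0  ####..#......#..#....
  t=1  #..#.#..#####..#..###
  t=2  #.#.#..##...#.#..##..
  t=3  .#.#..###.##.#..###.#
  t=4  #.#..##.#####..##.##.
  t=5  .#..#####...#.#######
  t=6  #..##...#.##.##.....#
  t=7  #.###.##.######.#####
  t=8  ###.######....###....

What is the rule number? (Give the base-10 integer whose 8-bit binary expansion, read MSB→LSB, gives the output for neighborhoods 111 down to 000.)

107

  nb ###: next=.  (t=0,i=1, bit7=0)
  nb ##.: next=#  (t=0,i=3, bit6=1)
  nb #.#: next=#  (t=1,i=4, bit5=1)
  nb #..: next=.  (t=0,i=4, bit4=0)
  nb .##: next=#  (t=0,i=0, bit3=1)
  nb .#.: next=.  (t=0,i=6, bit2=0)
  nb ..#: next=#  (t=0,i=5, bit1=1)
  nb ...: next=#  (t=0,i=8, bit0=1)
  bits 01101011 = 107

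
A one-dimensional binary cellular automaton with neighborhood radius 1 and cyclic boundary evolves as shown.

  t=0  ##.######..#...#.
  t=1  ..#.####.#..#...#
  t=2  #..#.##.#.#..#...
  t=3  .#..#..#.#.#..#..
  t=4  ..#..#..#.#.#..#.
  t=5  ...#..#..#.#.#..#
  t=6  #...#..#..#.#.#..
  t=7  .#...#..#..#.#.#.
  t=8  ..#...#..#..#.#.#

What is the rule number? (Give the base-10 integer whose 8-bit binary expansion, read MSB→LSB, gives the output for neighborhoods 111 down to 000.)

  ### -> #   bit 7 = 1  t=0,i=4
  ##. -> .   bit 6 = 0  t=0,i=1
  #.# -> #   bit 5 = 1  t=0,i=2
  #.. -> #   bit 4 = 1  t=0,i=9
  .## -> .   bit 3 = 0  t=0,i=0
  .#. -> .   bit 2 = 0  t=0,i=11
  ..# -> .   bit 1 = 0  t=0,i=10
  ... -> .   bit 0 = 0  t=0,i=13
  bits 10110000 = 176

176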